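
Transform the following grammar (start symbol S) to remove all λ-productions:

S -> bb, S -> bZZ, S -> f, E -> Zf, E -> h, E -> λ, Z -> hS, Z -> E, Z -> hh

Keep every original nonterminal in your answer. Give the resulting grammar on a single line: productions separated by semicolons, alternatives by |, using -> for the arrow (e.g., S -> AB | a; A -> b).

Nullable set: {E, Z}.
S -> bZZ: Z, Z nullable, giving b | bZ | bZZ.
Drop E -> λ.
E -> Zf: Z nullable, giving Zf | f.
Z -> E: E nullable, giving E.
Unchanged (no nullable symbols): S -> bb; S -> f; E -> h; Z -> hS; Z -> hh.

S -> b | f | bZ | bb | bZZ; E -> f | h | Zf; Z -> E | hS | hh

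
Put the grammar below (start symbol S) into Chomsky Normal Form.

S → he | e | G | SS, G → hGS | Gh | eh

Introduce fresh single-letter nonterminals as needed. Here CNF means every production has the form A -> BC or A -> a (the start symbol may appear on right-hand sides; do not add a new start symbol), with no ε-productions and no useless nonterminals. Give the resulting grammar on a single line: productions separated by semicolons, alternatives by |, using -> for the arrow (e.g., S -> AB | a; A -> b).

S -> e | AB | AD | BA | GA | SS; A -> h; B -> e; C -> GS; D -> GS; G -> AC | BA | GA

No ε-productions.
After unit-elimination: S -> e | Gh | SS | eh | he | hGS; G -> Gh | eh | hGS.
TERM: introduce B -> e, A -> h and substitute in every rule of length ≥2.
BIN: G -> AGS becomes G -> AC, C -> GS; S -> AGS becomes S -> AD, D -> GS.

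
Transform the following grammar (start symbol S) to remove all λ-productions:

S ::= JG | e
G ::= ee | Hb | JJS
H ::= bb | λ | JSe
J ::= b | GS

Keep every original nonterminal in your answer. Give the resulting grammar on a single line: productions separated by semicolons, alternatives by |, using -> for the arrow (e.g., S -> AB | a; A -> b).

Nullable set: {H}.
G -> Hb: H nullable, giving Hb | b.
Drop H -> λ.
Unchanged (no nullable symbols): S -> JG; S -> e; G -> JJS; G -> ee; H -> JSe; H -> bb; J -> GS; J -> b.

S -> e | JG; G -> b | Hb | ee | JJS; H -> bb | JSe; J -> b | GS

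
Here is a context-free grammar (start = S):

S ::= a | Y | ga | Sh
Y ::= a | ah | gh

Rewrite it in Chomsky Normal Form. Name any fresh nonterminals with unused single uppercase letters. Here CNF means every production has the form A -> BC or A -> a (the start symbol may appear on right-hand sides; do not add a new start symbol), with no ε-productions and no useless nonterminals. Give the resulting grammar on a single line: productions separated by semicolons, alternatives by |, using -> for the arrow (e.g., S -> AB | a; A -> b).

No ε-productions.
After unit-elimination: S -> a | Sh | ah | ga | gh; Y -> a | ah | gh.
TERM: introduce B -> a, C -> g, A -> h and substitute in every rule of length ≥2.
Drop unreachable/unproductive: Y.

S -> a | BA | CA | CB | SA; A -> h; B -> a; C -> g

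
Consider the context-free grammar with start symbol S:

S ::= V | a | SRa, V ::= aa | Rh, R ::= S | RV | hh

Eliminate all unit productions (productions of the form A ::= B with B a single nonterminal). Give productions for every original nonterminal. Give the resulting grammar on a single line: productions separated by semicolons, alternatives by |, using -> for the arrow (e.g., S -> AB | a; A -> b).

Unit productions: R->S, S->V.
Unit pairs (A ⇒* B via units): (R,S), (R,V), (S,V).
S: inherits non-unit rules of {S, V} → Rh | SRa | a | aa.
R: inherits non-unit rules of {R, S, V} → RV | Rh | SRa | a | aa | hh.
V: inherits non-unit rules of {V} → Rh | aa.

S -> a | Rh | aa | SRa; R -> a | RV | Rh | aa | hh | SRa; V -> Rh | aa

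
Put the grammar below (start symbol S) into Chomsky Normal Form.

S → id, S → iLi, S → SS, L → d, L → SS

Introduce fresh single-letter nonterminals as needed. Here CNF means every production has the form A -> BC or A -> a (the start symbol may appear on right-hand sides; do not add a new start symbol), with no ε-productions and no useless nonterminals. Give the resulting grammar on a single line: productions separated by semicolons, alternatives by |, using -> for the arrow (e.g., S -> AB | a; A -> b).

No ε-productions.
No unit productions to eliminate.
TERM: introduce B -> d, A -> i and substitute in every rule of length ≥2.
BIN: S -> ALA becomes S -> AC, C -> LA.

S -> AB | AC | SS; A -> i; B -> d; C -> LA; L -> d | SS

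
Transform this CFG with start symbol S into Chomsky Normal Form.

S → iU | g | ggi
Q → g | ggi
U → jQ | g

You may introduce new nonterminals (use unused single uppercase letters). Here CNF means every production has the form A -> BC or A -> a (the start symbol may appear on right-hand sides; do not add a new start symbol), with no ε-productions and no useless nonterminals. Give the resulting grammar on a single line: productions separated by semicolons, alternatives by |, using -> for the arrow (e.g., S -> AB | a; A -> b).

No ε-productions.
No unit productions to eliminate.
TERM: introduce A -> g, B -> i, C -> j and substitute in every rule of length ≥2.
BIN: Q -> AAB becomes Q -> AD, D -> AB; S -> AAB becomes S -> AE, E -> AB.

S -> g | AE | BU; A -> g; B -> i; C -> j; D -> AB; E -> AB; Q -> g | AD; U -> g | CQ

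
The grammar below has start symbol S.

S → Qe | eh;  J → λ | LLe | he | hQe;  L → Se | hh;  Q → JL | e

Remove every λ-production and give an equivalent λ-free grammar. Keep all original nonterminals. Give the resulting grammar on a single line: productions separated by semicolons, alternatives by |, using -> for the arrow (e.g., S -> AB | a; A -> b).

S -> Qe | eh; J -> he | LLe | hQe; L -> Se | hh; Q -> L | e | JL

Nullable set: {J}.
Drop J -> λ.
Q -> JL: J nullable, giving JL | L.
Unchanged (no nullable symbols): S -> Qe; S -> eh; J -> LLe; J -> hQe; J -> he; L -> Se; L -> hh; Q -> e.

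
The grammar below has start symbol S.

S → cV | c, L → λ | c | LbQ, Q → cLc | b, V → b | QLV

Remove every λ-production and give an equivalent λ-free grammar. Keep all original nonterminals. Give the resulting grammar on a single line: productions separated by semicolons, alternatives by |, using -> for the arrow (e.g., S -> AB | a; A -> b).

S -> c | cV; L -> c | bQ | LbQ; Q -> b | cc | cLc; V -> b | QV | QLV

Nullable set: {L}.
Drop L -> λ.
L -> LbQ: L nullable, giving LbQ | bQ.
Q -> cLc: L nullable, giving cLc | cc.
V -> QLV: L nullable, giving QLV | QV.
Unchanged (no nullable symbols): S -> c; S -> cV; L -> c; Q -> b; V -> b.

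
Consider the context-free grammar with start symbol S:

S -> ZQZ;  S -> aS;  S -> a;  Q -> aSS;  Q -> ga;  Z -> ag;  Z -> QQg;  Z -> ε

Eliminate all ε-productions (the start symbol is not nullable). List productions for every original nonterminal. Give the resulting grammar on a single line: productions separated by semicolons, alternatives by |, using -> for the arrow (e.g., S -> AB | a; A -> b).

Nullable set: {Z}.
S -> ZQZ: Z, Z nullable, giving Q | QZ | ZQ | ZQZ.
Drop Z -> ε.
Unchanged (no nullable symbols): S -> a; S -> aS; Q -> aSS; Q -> ga; Z -> QQg; Z -> ag.

S -> Q | a | QZ | ZQ | aS | ZQZ; Q -> ga | aSS; Z -> ag | QQg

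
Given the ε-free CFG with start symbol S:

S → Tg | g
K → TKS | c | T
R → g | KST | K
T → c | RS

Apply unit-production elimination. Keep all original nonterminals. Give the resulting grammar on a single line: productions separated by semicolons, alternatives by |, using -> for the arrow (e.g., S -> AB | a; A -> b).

S -> g | Tg; K -> c | RS | TKS; R -> c | g | RS | KST | TKS; T -> c | RS

Unit productions: K->T, R->K.
Unit pairs (A ⇒* B via units): (K,T), (R,K), (R,T).
S: inherits non-unit rules of {S} → Tg | g.
K: inherits non-unit rules of {K, T} → RS | TKS | c.
R: inherits non-unit rules of {K, R, T} → KST | RS | TKS | c | g.
T: inherits non-unit rules of {T} → RS | c.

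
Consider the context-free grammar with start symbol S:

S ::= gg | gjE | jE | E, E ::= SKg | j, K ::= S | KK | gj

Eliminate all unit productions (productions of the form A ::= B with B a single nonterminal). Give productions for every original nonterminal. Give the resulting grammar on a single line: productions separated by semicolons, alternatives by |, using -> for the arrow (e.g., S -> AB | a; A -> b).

S -> j | gg | jE | SKg | gjE; E -> j | SKg; K -> j | KK | gg | gj | jE | SKg | gjE

Unit productions: K->S, S->E.
Unit pairs (A ⇒* B via units): (K,E), (K,S), (S,E).
S: inherits non-unit rules of {E, S} → SKg | gg | gjE | j | jE.
E: inherits non-unit rules of {E} → SKg | j.
K: inherits non-unit rules of {E, K, S} → KK | SKg | gg | gj | gjE | j | jE.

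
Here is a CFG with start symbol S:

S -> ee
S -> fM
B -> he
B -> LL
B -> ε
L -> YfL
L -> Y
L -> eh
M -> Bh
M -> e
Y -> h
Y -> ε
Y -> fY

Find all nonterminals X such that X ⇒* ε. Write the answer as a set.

{B, L, Y}

Directly nullable (have an ε-rule): {B, Y}.
L is nullable via L -> Y (every symbol on the right is already known nullable).
Not nullable: M, S — each has a terminal in every rule's right-hand side or depends on a non-nullable symbol.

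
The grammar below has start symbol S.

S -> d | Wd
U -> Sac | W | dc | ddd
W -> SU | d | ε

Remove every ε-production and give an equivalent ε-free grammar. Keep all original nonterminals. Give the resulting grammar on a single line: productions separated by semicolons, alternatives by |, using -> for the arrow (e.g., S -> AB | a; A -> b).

S -> d | Wd; U -> W | dc | Sac | ddd; W -> S | d | SU

Nullable set: {U, W}.
S -> Wd: W nullable, giving Wd | d.
U -> W: W nullable, giving W.
Drop W -> ε.
W -> SU: U nullable, giving S | SU.
Unchanged (no nullable symbols): S -> d; U -> Sac; U -> dc; U -> ddd; W -> d.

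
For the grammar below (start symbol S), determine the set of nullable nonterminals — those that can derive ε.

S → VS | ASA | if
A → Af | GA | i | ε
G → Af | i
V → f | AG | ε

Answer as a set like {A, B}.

Directly nullable (have an ε-rule): {A, V}.
Not nullable: G, S — each has a terminal in every rule's right-hand side or depends on a non-nullable symbol.

{A, V}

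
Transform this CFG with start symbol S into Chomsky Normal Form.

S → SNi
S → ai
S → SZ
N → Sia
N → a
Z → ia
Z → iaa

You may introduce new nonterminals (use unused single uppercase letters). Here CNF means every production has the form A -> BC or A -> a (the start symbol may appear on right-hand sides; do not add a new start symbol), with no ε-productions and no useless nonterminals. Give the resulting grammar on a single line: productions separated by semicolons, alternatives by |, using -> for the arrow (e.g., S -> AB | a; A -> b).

No ε-productions.
No unit productions to eliminate.
TERM: introduce B -> a, A -> i and substitute in every rule of length ≥2.
BIN: N -> SAB becomes N -> SC, C -> AB; S -> SNA becomes S -> SD, D -> NA; Z -> ABB becomes Z -> AE, E -> BB.

S -> BA | SD | SZ; A -> i; B -> a; C -> AB; D -> NA; E -> BB; N -> a | SC; Z -> AB | AE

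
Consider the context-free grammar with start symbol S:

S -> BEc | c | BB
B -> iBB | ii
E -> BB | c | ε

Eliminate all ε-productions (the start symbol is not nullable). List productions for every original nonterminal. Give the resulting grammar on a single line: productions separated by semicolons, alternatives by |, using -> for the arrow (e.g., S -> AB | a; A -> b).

S -> c | BB | Bc | BEc; B -> ii | iBB; E -> c | BB

Nullable set: {E}.
S -> BEc: E nullable, giving BEc | Bc.
Drop E -> ε.
Unchanged (no nullable symbols): S -> BB; S -> c; B -> iBB; B -> ii; E -> BB; E -> c.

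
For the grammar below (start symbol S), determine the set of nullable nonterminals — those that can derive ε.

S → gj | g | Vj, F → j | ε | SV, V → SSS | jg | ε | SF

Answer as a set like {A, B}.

{F, V}

Directly nullable (have an ε-rule): {F, V}.
Not nullable: S — each has a terminal in every rule's right-hand side or depends on a non-nullable symbol.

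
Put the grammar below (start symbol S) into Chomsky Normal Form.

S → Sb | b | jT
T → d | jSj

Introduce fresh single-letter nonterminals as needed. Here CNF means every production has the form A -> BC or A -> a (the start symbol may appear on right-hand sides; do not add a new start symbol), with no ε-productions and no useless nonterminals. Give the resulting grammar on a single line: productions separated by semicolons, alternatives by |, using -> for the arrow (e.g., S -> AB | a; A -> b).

S -> b | BT | SA; A -> b; B -> j; C -> SB; T -> d | BC

No ε-productions.
No unit productions to eliminate.
TERM: introduce A -> b, B -> j and substitute in every rule of length ≥2.
BIN: T -> BSB becomes T -> BC, C -> SB.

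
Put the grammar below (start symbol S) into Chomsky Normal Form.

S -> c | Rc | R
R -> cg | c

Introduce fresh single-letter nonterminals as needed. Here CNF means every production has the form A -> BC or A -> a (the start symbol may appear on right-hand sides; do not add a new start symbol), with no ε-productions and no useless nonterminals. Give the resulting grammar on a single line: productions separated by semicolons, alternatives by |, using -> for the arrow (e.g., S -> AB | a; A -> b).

S -> c | AB | RA; A -> c; B -> g; R -> c | AB

No ε-productions.
After unit-elimination: S -> c | Rc | cg; R -> c | cg.
TERM: introduce A -> c, B -> g and substitute in every rule of length ≥2.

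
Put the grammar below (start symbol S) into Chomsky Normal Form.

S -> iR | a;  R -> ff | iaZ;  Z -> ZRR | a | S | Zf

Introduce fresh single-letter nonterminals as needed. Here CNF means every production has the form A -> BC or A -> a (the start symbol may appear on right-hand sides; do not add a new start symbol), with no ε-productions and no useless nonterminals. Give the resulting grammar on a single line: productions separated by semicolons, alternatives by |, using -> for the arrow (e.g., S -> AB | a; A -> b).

S -> a | BR; A -> f; B -> i; C -> a; D -> CZ; E -> RR; R -> AA | BD; Z -> a | BR | ZA | ZE

No ε-productions.
After unit-elimination: S -> a | iR; R -> ff | iaZ; Z -> a | Zf | iR | ZRR.
TERM: introduce C -> a, A -> f, B -> i and substitute in every rule of length ≥2.
BIN: R -> BCZ becomes R -> BD, D -> CZ; Z -> ZRR becomes Z -> ZE, E -> RR.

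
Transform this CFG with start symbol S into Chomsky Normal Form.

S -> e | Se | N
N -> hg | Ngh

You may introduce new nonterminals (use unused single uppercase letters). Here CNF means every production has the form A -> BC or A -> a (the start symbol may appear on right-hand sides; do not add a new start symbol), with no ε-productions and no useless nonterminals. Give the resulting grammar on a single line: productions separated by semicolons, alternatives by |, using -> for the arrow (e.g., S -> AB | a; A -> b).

S -> e | BA | NE | SC; A -> g; B -> h; C -> e; D -> AB; E -> AB; N -> BA | ND

No ε-productions.
After unit-elimination: S -> e | Se | hg | Ngh; N -> hg | Ngh.
TERM: introduce C -> e, A -> g, B -> h and substitute in every rule of length ≥2.
BIN: N -> NAB becomes N -> ND, D -> AB; S -> NAB becomes S -> NE, E -> AB.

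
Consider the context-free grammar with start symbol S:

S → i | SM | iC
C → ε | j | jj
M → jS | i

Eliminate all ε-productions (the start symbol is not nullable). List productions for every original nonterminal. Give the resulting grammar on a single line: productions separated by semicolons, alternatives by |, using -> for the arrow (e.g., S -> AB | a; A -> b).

S -> i | SM | iC; C -> j | jj; M -> i | jS

Nullable set: {C}.
S -> iC: C nullable, giving i | iC.
Drop C -> ε.
Unchanged (no nullable symbols): S -> SM; S -> i; C -> j; C -> jj; M -> i; M -> jS.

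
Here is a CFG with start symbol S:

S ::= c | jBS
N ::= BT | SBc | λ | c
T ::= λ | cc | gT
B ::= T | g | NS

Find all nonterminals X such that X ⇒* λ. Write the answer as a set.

{B, N, T}

Directly nullable (have an ε-rule): {N, T}.
B is nullable via B -> T (every symbol on the right is already known nullable).
Not nullable: S — each has a terminal in every rule's right-hand side or depends on a non-nullable symbol.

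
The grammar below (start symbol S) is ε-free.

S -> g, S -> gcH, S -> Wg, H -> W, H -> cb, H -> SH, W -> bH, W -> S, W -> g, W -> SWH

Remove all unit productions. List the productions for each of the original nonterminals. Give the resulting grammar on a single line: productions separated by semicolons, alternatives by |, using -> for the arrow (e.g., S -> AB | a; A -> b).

Unit productions: H->W, W->S.
Unit pairs (A ⇒* B via units): (H,S), (H,W), (W,S).
S: inherits non-unit rules of {S} → Wg | g | gcH.
H: inherits non-unit rules of {H, S, W} → SH | SWH | Wg | bH | cb | g | gcH.
W: inherits non-unit rules of {S, W} → SWH | Wg | bH | g | gcH.

S -> g | Wg | gcH; H -> g | SH | Wg | bH | cb | SWH | gcH; W -> g | Wg | bH | SWH | gcH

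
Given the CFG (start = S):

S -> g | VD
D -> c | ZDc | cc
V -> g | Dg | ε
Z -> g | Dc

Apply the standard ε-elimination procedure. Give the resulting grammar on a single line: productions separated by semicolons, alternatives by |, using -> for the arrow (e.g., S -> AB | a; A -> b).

Nullable set: {V}.
S -> VD: V nullable, giving D | VD.
Drop V -> ε.
Unchanged (no nullable symbols): S -> g; D -> ZDc; D -> c; D -> cc; V -> Dg; V -> g; Z -> Dc; Z -> g.

S -> D | g | VD; D -> c | cc | ZDc; V -> g | Dg; Z -> g | Dc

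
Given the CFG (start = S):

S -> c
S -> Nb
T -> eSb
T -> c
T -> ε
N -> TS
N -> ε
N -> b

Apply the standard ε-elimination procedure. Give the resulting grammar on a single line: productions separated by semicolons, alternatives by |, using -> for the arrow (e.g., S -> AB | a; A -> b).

Nullable set: {N, T}.
S -> Nb: N nullable, giving Nb | b.
Drop N -> ε.
N -> TS: T nullable, giving S | TS.
Drop T -> ε.
Unchanged (no nullable symbols): S -> c; N -> b; T -> c; T -> eSb.

S -> b | c | Nb; N -> S | b | TS; T -> c | eSb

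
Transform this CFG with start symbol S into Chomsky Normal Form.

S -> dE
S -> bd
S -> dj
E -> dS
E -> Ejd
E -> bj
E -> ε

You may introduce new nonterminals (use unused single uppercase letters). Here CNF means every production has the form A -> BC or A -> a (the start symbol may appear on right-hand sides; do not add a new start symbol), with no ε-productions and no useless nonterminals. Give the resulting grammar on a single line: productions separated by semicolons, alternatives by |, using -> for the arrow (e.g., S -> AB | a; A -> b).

S -> d | BA | BE | CB; A -> j; B -> d; C -> b; D -> AB; E -> AB | BS | CA | ED

Nullable: {E}; after ε-elimination: S -> d | bd | dE | dj; E -> bj | dS | jd | Ejd.
No unit productions to eliminate.
TERM: introduce C -> b, B -> d, A -> j and substitute in every rule of length ≥2.
BIN: E -> EAB becomes E -> ED, D -> AB.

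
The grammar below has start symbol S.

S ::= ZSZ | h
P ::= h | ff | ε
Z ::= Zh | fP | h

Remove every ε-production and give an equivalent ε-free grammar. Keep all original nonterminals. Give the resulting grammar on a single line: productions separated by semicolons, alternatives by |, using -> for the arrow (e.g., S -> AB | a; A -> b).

Nullable set: {P}.
Drop P -> ε.
Z -> fP: P nullable, giving f | fP.
Unchanged (no nullable symbols): S -> ZSZ; S -> h; P -> ff; P -> h; Z -> Zh; Z -> h.

S -> h | ZSZ; P -> h | ff; Z -> f | h | Zh | fP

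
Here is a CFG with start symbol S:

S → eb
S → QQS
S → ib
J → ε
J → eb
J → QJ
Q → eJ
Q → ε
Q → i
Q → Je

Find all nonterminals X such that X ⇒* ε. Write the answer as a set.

Directly nullable (have an ε-rule): {J, Q}.
Not nullable: S — each has a terminal in every rule's right-hand side or depends on a non-nullable symbol.

{J, Q}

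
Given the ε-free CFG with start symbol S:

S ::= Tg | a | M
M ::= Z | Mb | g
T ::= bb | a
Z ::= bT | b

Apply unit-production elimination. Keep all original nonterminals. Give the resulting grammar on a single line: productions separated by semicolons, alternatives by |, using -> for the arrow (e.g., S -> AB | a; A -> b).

S -> a | b | g | Mb | Tg | bT; M -> b | g | Mb | bT; T -> a | bb; Z -> b | bT

Unit productions: M->Z, S->M.
Unit pairs (A ⇒* B via units): (M,Z), (S,M), (S,Z).
S: inherits non-unit rules of {M, S, Z} → Mb | Tg | a | b | bT | g.
M: inherits non-unit rules of {M, Z} → Mb | b | bT | g.
T: inherits non-unit rules of {T} → a | bb.
Z: inherits non-unit rules of {Z} → b | bT.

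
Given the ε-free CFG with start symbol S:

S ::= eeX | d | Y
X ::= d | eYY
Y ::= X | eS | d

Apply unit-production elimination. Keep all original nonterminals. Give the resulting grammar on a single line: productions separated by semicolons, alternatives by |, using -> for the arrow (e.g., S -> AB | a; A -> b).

Unit productions: S->Y, Y->X.
Unit pairs (A ⇒* B via units): (S,X), (S,Y), (Y,X).
S: inherits non-unit rules of {S, X, Y} → d | eS | eYY | eeX.
X: inherits non-unit rules of {X} → d | eYY.
Y: inherits non-unit rules of {X, Y} → d | eS | eYY.

S -> d | eS | eYY | eeX; X -> d | eYY; Y -> d | eS | eYY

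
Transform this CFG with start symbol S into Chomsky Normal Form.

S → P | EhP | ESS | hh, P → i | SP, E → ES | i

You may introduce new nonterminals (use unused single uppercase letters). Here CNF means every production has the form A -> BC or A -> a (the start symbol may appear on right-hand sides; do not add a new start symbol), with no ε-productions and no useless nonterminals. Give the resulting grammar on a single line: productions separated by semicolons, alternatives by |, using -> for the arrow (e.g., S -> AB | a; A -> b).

No ε-productions.
After unit-elimination: S -> i | SP | hh | ESS | EhP; E -> i | ES; P -> i | SP.
TERM: introduce A -> h and substitute in every rule of length ≥2.
BIN: S -> EAP becomes S -> EB, B -> AP; S -> ESS becomes S -> EC, C -> SS.

S -> i | AA | EB | EC | SP; A -> h; B -> AP; C -> SS; E -> i | ES; P -> i | SP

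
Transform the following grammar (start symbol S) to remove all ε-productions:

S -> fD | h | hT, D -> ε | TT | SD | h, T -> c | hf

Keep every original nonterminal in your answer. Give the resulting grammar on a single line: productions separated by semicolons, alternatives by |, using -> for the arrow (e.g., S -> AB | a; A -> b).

S -> f | h | fD | hT; D -> S | h | SD | TT; T -> c | hf

Nullable set: {D}.
S -> fD: D nullable, giving f | fD.
Drop D -> ε.
D -> SD: D nullable, giving S | SD.
Unchanged (no nullable symbols): S -> h; S -> hT; D -> TT; D -> h; T -> c; T -> hf.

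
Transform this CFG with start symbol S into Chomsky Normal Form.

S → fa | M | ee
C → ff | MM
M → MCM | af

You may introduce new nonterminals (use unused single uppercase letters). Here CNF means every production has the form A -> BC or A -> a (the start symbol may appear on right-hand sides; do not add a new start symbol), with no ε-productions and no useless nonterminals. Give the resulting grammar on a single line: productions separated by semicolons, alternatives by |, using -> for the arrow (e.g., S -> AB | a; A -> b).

S -> AB | BA | DD | MF; A -> f; B -> a; C -> AA | MM; D -> e; E -> CM; F -> CM; M -> BA | ME

No ε-productions.
After unit-elimination: S -> af | ee | fa | MCM; C -> MM | ff; M -> af | MCM.
TERM: introduce B -> a, D -> e, A -> f and substitute in every rule of length ≥2.
BIN: M -> MCM becomes M -> ME, E -> CM; S -> MCM becomes S -> MF, F -> CM.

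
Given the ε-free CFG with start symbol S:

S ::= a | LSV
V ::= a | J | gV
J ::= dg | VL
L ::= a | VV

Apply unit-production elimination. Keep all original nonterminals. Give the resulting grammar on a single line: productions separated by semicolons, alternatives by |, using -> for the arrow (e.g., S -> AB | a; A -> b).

Unit productions: V->J.
Unit pairs (A ⇒* B via units): (V,J).
S: inherits non-unit rules of {S} → LSV | a.
J: inherits non-unit rules of {J} → VL | dg.
L: inherits non-unit rules of {L} → VV | a.
V: inherits non-unit rules of {J, V} → VL | a | dg | gV.

S -> a | LSV; J -> VL | dg; L -> a | VV; V -> a | VL | dg | gV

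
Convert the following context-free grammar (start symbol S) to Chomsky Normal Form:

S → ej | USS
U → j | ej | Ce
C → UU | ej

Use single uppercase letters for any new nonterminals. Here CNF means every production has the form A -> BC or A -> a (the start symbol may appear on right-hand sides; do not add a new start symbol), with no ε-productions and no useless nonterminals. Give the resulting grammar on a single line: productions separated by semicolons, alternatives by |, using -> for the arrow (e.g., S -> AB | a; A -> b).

S -> AB | UD; A -> e; B -> j; C -> AB | UU; D -> SS; U -> j | AB | CA

No ε-productions.
No unit productions to eliminate.
TERM: introduce A -> e, B -> j and substitute in every rule of length ≥2.
BIN: S -> USS becomes S -> UD, D -> SS.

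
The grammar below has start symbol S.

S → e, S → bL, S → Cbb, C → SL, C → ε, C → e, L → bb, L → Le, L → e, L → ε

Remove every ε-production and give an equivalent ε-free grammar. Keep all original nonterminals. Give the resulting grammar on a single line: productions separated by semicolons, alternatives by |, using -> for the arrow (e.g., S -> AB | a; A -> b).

Nullable set: {C, L}.
S -> Cbb: C nullable, giving Cbb | bb.
S -> bL: L nullable, giving b | bL.
Drop C -> ε.
C -> SL: L nullable, giving S | SL.
Drop L -> ε.
L -> Le: L nullable, giving Le | e.
Unchanged (no nullable symbols): S -> e; C -> e; L -> bb; L -> e.

S -> b | e | bL | bb | Cbb; C -> S | e | SL; L -> e | Le | bb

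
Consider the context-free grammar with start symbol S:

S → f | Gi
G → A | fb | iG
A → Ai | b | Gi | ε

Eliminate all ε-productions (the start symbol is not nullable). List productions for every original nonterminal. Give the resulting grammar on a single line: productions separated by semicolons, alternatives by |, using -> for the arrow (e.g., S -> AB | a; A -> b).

Nullable set: {A, G}.
S -> Gi: G nullable, giving Gi | i.
Drop A -> ε.
A -> Ai: A nullable, giving Ai | i.
A -> Gi: G nullable, giving Gi | i.
G -> A: A nullable, giving A.
G -> iG: G nullable, giving i | iG.
Unchanged (no nullable symbols): S -> f; A -> b; G -> fb.

S -> f | i | Gi; A -> b | i | Ai | Gi; G -> A | i | fb | iG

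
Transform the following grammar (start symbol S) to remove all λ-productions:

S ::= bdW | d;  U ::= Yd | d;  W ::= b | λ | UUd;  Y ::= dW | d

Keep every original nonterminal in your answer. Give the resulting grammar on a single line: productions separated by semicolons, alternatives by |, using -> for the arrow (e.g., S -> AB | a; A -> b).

S -> d | bd | bdW; U -> d | Yd; W -> b | UUd; Y -> d | dW

Nullable set: {W}.
S -> bdW: W nullable, giving bd | bdW.
Drop W -> λ.
Y -> dW: W nullable, giving d | dW.
Unchanged (no nullable symbols): S -> d; U -> Yd; U -> d; W -> UUd; W -> b; Y -> d.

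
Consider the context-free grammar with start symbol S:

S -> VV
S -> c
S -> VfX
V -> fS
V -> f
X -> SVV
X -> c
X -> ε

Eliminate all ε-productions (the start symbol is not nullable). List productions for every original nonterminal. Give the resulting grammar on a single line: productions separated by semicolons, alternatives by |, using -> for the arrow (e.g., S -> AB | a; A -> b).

Nullable set: {X}.
S -> VfX: X nullable, giving Vf | VfX.
Drop X -> ε.
Unchanged (no nullable symbols): S -> VV; S -> c; V -> f; V -> fS; X -> SVV; X -> c.

S -> c | VV | Vf | VfX; V -> f | fS; X -> c | SVV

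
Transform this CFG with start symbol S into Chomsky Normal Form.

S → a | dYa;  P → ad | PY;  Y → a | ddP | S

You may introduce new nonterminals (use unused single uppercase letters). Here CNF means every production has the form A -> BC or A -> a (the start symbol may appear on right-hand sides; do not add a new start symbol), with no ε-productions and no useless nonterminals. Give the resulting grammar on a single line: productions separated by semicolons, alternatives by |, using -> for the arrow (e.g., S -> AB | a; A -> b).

S -> a | BC; A -> a; B -> d; C -> YA; D -> BP; E -> YA; P -> AB | PY; Y -> a | BD | BE

No ε-productions.
After unit-elimination: S -> a | dYa; P -> PY | ad; Y -> a | dYa | ddP.
TERM: introduce A -> a, B -> d and substitute in every rule of length ≥2.
BIN: S -> BYA becomes S -> BC, C -> YA; Y -> BBP becomes Y -> BD, D -> BP; Y -> BYA becomes Y -> BE, E -> YA.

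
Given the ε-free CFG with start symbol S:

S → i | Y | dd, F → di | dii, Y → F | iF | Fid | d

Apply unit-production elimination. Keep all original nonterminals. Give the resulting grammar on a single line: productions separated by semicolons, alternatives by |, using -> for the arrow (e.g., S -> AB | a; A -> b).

Unit productions: S->Y, Y->F.
Unit pairs (A ⇒* B via units): (S,F), (S,Y), (Y,F).
S: inherits non-unit rules of {F, S, Y} → Fid | d | dd | di | dii | i | iF.
F: inherits non-unit rules of {F} → di | dii.
Y: inherits non-unit rules of {F, Y} → Fid | d | di | dii | iF.

S -> d | i | dd | di | iF | Fid | dii; F -> di | dii; Y -> d | di | iF | Fid | dii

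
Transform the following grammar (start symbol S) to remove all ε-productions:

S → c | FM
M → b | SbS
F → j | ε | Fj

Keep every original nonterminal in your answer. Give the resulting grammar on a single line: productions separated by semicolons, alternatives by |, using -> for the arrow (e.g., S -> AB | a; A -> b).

Nullable set: {F}.
S -> FM: F nullable, giving FM | M.
Drop F -> ε.
F -> Fj: F nullable, giving Fj | j.
Unchanged (no nullable symbols): S -> c; F -> j; M -> SbS; M -> b.

S -> M | c | FM; F -> j | Fj; M -> b | SbS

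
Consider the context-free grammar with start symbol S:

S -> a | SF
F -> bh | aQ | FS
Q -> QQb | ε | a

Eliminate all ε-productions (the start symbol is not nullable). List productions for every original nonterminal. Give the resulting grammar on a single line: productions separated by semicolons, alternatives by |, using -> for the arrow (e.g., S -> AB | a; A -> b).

Nullable set: {Q}.
F -> aQ: Q nullable, giving a | aQ.
Drop Q -> ε.
Q -> QQb: Q, Q nullable, giving QQb | Qb | b.
Unchanged (no nullable symbols): S -> SF; S -> a; F -> FS; F -> bh; Q -> a.

S -> a | SF; F -> a | FS | aQ | bh; Q -> a | b | Qb | QQb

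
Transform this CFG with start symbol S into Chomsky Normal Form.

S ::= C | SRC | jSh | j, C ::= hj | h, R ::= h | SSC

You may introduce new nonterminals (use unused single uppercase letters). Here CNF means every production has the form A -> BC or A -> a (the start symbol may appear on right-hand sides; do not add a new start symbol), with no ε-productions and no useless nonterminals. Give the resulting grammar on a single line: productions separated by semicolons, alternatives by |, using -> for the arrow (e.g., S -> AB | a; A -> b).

S -> h | j | AB | BE | SF; A -> h; B -> j; C -> h | AB; D -> SC; E -> SA; F -> RC; R -> h | SD

No ε-productions.
After unit-elimination: S -> h | j | hj | SRC | jSh; C -> h | hj; R -> h | SSC.
TERM: introduce A -> h, B -> j and substitute in every rule of length ≥2.
BIN: R -> SSC becomes R -> SD, D -> SC; S -> BSA becomes S -> BE, E -> SA; S -> SRC becomes S -> SF, F -> RC.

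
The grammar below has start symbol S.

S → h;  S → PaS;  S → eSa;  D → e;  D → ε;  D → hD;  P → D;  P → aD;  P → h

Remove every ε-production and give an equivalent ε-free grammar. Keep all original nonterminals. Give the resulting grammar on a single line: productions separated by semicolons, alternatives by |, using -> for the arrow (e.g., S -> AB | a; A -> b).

Nullable set: {D, P}.
S -> PaS: P nullable, giving PaS | aS.
Drop D -> ε.
D -> hD: D nullable, giving h | hD.
P -> D: D nullable, giving D.
P -> aD: D nullable, giving a | aD.
Unchanged (no nullable symbols): S -> eSa; S -> h; D -> e; P -> h.

S -> h | aS | PaS | eSa; D -> e | h | hD; P -> D | a | h | aD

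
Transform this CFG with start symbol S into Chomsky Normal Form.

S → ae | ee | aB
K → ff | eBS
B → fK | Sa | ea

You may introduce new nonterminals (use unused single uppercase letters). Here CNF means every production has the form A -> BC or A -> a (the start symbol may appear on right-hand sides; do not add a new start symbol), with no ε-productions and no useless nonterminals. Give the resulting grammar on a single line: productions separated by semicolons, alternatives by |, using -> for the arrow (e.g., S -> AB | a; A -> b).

No ε-productions.
No unit productions to eliminate.
TERM: introduce A -> a, C -> e, D -> f and substitute in every rule of length ≥2.
BIN: K -> CBS becomes K -> CE, E -> BS.

S -> AB | AC | CC; A -> a; B -> CA | DK | SA; C -> e; D -> f; E -> BS; K -> CE | DD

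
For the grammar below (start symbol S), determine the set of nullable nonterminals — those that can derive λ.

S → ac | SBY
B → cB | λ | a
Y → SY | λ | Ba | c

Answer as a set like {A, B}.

{B, Y}

Directly nullable (have an ε-rule): {B, Y}.
Not nullable: S — each has a terminal in every rule's right-hand side or depends on a non-nullable symbol.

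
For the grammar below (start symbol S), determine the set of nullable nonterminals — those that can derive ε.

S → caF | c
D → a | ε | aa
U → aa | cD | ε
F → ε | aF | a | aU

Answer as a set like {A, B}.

{D, F, U}

Directly nullable (have an ε-rule): {D, F, U}.
Not nullable: S — each has a terminal in every rule's right-hand side or depends on a non-nullable symbol.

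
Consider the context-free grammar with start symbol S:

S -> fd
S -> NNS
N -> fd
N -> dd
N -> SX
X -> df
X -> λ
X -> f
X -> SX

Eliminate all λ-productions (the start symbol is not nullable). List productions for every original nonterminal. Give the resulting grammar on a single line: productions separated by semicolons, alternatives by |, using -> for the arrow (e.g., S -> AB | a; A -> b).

S -> fd | NNS; N -> S | SX | dd | fd; X -> S | f | SX | df

Nullable set: {X}.
N -> SX: X nullable, giving S | SX.
Drop X -> λ.
X -> SX: X nullable, giving S | SX.
Unchanged (no nullable symbols): S -> NNS; S -> fd; N -> dd; N -> fd; X -> df; X -> f.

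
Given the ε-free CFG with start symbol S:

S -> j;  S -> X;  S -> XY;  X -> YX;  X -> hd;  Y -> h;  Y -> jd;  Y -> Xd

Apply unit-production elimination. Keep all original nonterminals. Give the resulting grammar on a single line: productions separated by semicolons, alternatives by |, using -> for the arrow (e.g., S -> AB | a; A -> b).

S -> j | XY | YX | hd; X -> YX | hd; Y -> h | Xd | jd

Unit productions: S->X.
Unit pairs (A ⇒* B via units): (S,X).
S: inherits non-unit rules of {S, X} → XY | YX | hd | j.
X: inherits non-unit rules of {X} → YX | hd.
Y: inherits non-unit rules of {Y} → Xd | h | jd.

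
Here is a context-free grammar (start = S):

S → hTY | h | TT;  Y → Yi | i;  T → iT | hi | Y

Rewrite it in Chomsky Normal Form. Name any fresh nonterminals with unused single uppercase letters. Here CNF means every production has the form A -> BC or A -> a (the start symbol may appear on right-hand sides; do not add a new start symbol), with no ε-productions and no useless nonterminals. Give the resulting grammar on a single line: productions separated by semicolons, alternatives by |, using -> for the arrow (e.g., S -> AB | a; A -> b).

S -> h | AC | TT; A -> h; B -> i; C -> TY; T -> i | AB | BT | YB; Y -> i | YB

No ε-productions.
After unit-elimination: S -> h | TT | hTY; T -> i | Yi | hi | iT; Y -> i | Yi.
TERM: introduce A -> h, B -> i and substitute in every rule of length ≥2.
BIN: S -> ATY becomes S -> AC, C -> TY.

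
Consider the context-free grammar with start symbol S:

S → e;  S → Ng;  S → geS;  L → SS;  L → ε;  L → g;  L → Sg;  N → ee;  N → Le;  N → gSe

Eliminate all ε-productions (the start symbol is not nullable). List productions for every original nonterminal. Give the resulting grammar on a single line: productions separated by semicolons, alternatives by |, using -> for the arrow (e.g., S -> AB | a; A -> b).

Nullable set: {L}.
Drop L -> ε.
N -> Le: L nullable, giving Le | e.
Unchanged (no nullable symbols): S -> Ng; S -> e; S -> geS; L -> SS; L -> Sg; L -> g; N -> ee; N -> gSe.

S -> e | Ng | geS; L -> g | SS | Sg; N -> e | Le | ee | gSe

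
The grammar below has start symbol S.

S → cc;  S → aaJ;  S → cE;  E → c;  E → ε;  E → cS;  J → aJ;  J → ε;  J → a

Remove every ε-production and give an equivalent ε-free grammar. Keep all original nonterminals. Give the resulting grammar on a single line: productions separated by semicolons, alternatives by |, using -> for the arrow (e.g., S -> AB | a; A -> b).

Nullable set: {E, J}.
S -> aaJ: J nullable, giving aa | aaJ.
S -> cE: E nullable, giving c | cE.
Drop E -> ε.
Drop J -> ε.
J -> aJ: J nullable, giving a | aJ.
Unchanged (no nullable symbols): S -> cc; E -> c; E -> cS; J -> a.

S -> c | aa | cE | cc | aaJ; E -> c | cS; J -> a | aJ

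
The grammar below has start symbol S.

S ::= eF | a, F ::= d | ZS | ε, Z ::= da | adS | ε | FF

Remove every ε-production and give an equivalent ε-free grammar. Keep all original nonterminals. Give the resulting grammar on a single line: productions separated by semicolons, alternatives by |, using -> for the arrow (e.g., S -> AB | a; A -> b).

Nullable set: {F, Z}.
S -> eF: F nullable, giving e | eF.
Drop F -> ε.
F -> ZS: Z nullable, giving S | ZS.
Drop Z -> ε.
Z -> FF: F, F nullable, giving F | FF.
Unchanged (no nullable symbols): S -> a; F -> d; Z -> adS; Z -> da.

S -> a | e | eF; F -> S | d | ZS; Z -> F | FF | da | adS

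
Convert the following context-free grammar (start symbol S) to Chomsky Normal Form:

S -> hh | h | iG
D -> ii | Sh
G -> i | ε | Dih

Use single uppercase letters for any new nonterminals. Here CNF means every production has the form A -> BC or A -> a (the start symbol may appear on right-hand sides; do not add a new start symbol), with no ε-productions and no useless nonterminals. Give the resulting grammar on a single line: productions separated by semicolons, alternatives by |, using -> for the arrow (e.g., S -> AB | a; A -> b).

S -> h | i | AA | BG; A -> h; B -> i; C -> BA; D -> BB | SA; G -> i | DC

Nullable: {G}; after ε-elimination: S -> h | i | hh | iG; D -> Sh | ii; G -> i | Dih.
No unit productions to eliminate.
TERM: introduce A -> h, B -> i and substitute in every rule of length ≥2.
BIN: G -> DBA becomes G -> DC, C -> BA.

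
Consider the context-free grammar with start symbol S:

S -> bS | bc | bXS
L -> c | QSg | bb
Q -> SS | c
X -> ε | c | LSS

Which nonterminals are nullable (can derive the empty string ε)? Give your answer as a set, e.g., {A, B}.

Directly nullable (have an ε-rule): {X}.
Not nullable: L, Q, S — each has a terminal in every rule's right-hand side or depends on a non-nullable symbol.

{X}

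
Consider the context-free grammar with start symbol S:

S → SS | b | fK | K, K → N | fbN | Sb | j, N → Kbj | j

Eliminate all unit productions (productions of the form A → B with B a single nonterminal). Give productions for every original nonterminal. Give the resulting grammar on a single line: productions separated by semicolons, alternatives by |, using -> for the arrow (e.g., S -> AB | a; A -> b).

Unit productions: K->N, S->K.
Unit pairs (A ⇒* B via units): (K,N), (S,K), (S,N).
S: inherits non-unit rules of {K, N, S} → Kbj | SS | Sb | b | fK | fbN | j.
K: inherits non-unit rules of {K, N} → Kbj | Sb | fbN | j.
N: inherits non-unit rules of {N} → Kbj | j.

S -> b | j | SS | Sb | fK | Kbj | fbN; K -> j | Sb | Kbj | fbN; N -> j | Kbj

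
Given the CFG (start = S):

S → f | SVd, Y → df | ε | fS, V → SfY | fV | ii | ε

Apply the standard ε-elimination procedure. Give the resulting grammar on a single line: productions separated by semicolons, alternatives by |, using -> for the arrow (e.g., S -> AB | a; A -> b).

S -> f | Sd | SVd; V -> f | Sf | fV | ii | SfY; Y -> df | fS

Nullable set: {V, Y}.
S -> SVd: V nullable, giving SVd | Sd.
Drop V -> ε.
V -> SfY: Y nullable, giving Sf | SfY.
V -> fV: V nullable, giving f | fV.
Drop Y -> ε.
Unchanged (no nullable symbols): S -> f; V -> ii; Y -> df; Y -> fS.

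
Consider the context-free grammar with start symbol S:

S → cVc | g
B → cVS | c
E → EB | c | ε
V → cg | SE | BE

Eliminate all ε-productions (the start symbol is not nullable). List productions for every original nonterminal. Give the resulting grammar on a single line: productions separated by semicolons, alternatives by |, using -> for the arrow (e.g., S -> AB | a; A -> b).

S -> g | cVc; B -> c | cVS; E -> B | c | EB; V -> B | S | BE | SE | cg

Nullable set: {E}.
Drop E -> ε.
E -> EB: E nullable, giving B | EB.
V -> BE: E nullable, giving B | BE.
V -> SE: E nullable, giving S | SE.
Unchanged (no nullable symbols): S -> cVc; S -> g; B -> c; B -> cVS; E -> c; V -> cg.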